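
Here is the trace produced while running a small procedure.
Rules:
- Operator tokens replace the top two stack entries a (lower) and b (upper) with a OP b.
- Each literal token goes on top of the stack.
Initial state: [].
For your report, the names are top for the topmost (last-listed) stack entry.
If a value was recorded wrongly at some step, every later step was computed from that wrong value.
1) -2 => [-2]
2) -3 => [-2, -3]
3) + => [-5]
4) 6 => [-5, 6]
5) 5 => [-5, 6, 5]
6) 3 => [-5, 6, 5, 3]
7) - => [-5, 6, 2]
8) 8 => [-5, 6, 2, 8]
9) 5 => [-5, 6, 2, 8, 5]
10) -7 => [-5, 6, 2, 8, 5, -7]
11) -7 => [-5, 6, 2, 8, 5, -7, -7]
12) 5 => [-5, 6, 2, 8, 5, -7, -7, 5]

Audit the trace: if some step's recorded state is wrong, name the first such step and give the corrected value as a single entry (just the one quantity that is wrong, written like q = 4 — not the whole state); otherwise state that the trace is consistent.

no error

Recomputing the run from the initial state:
step 1: [-2]
step 2: [-2, -3]
step 3: [-5]
step 4: [-5, 6]
step 5: [-5, 6, 5]
step 6: [-5, 6, 5, 3]
step 7: [-5, 6, 2]
step 8: [-5, 6, 2, 8]
step 9: [-5, 6, 2, 8, 5]
step 10: [-5, 6, 2, 8, 5, -7]
step 11: [-5, 6, 2, 8, 5, -7, -7]
step 12: [-5, 6, 2, 8, 5, -7, -7, 5]
This matches the trace at every step.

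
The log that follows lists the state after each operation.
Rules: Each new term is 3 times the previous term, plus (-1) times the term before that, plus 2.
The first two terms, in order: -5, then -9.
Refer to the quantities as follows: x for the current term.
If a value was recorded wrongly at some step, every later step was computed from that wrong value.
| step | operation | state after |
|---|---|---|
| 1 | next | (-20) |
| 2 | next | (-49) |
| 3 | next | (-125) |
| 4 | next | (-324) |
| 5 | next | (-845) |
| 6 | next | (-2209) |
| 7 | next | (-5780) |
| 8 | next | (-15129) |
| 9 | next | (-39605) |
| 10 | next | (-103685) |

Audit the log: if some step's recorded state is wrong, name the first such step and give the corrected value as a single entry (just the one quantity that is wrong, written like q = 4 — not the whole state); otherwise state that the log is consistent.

step 10, x = -103684

Recomputing the run from the initial state:
step 1: x = -20
step 2: x = -49
step 3: x = -125
step 4: x = -324
step 5: x = -845
step 6: x = -2209
step 7: x = -5780
step 8: x = -15129
step 9: x = -39605
step 10: x = -103684
The first disagreement with the log is at step 10, where the value should be x = -103684.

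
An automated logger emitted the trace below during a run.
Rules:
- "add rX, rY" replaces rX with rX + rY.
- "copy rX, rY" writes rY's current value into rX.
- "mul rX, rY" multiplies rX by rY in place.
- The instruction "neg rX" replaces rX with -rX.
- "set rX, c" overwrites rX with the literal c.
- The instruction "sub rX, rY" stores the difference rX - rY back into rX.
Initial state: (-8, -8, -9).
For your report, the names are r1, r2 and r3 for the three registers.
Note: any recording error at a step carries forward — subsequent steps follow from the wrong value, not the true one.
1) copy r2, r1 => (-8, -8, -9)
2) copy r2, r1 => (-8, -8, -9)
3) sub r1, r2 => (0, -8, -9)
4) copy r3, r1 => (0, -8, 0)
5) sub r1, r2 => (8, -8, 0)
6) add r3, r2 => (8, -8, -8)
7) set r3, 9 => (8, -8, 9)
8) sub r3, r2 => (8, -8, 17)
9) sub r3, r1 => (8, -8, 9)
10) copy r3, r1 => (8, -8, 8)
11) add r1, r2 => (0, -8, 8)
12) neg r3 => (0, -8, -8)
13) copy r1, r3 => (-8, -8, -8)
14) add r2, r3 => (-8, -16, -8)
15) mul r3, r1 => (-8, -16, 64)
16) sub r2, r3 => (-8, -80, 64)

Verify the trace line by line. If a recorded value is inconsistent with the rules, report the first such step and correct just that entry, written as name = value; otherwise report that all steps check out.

no error

Recomputing the run from the initial state:
step 1: r1 = -8, r2 = -8, r3 = -9
step 2: r1 = -8, r2 = -8, r3 = -9
step 3: r1 = 0, r2 = -8, r3 = -9
step 4: r1 = 0, r2 = -8, r3 = 0
step 5: r1 = 8, r2 = -8, r3 = 0
step 6: r1 = 8, r2 = -8, r3 = -8
step 7: r1 = 8, r2 = -8, r3 = 9
step 8: r1 = 8, r2 = -8, r3 = 17
step 9: r1 = 8, r2 = -8, r3 = 9
step 10: r1 = 8, r2 = -8, r3 = 8
step 11: r1 = 0, r2 = -8, r3 = 8
step 12: r1 = 0, r2 = -8, r3 = -8
step 13: r1 = -8, r2 = -8, r3 = -8
step 14: r1 = -8, r2 = -16, r3 = -8
step 15: r1 = -8, r2 = -16, r3 = 64
step 16: r1 = -8, r2 = -80, r3 = 64
This matches the trace at every step.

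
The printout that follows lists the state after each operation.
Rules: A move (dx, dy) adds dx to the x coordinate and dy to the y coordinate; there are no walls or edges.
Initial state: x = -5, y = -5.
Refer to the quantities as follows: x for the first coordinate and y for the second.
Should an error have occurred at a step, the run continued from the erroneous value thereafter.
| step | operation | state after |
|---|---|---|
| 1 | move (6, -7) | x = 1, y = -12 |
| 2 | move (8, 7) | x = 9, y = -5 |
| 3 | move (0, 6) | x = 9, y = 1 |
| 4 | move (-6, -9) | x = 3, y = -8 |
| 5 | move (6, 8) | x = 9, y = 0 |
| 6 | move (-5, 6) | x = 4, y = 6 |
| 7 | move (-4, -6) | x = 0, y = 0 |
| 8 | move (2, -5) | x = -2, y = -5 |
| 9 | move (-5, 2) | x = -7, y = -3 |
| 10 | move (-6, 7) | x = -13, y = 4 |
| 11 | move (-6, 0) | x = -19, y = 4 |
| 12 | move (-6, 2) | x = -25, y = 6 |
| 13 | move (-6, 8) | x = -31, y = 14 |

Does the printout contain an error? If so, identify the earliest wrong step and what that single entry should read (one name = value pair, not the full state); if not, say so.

step 1: x = -5 + (6) = 1, y = -5 + (-7) = -12 -> confirmed correct
step 2: x = 1 + (8) = 9, y = -12 + (7) = -5 -> exactly as logged
step 3: x = 9 + (0) = 9, y = -5 + (6) = 1 -> same as recorded
step 4: x = 9 + (-6) = 3, y = 1 + (-9) = -8 -> checks out
step 5: x = 3 + (6) = 9, y = -8 + (8) = 0 -> no discrepancy
step 6: x = 9 + (-5) = 4, y = 0 + (6) = 6 -> exactly as logged
step 7: x = 4 + (-4) = 0, y = 6 + (-6) = 0 -> same as recorded
step 8: x = 0 + (2) = 2, y = 0 + (-5) = -5 -> the recorded entry deviates here
That makes step 8 the first incorrect line — x = 2 is what it should show.

step 8, x = 2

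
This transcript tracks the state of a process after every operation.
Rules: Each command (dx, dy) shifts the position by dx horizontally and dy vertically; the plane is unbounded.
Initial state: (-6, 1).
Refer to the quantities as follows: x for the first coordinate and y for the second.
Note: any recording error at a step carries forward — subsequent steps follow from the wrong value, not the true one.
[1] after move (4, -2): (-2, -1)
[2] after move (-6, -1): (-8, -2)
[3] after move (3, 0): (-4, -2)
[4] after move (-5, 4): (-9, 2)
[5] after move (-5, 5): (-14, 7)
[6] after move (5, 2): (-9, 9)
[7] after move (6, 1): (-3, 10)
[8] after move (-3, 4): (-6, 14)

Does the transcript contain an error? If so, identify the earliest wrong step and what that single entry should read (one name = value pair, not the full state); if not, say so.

step 3, x = -5

Recomputing the run from the initial state:
step 1: x = -2, y = -1
step 2: x = -8, y = -2
step 3: x = -5, y = -2
step 4: x = -10, y = 2
step 5: x = -15, y = 7
step 6: x = -10, y = 9
step 7: x = -4, y = 10
step 8: x = -7, y = 14
The first disagreement with the transcript is at step 3, where the value should be x = -5.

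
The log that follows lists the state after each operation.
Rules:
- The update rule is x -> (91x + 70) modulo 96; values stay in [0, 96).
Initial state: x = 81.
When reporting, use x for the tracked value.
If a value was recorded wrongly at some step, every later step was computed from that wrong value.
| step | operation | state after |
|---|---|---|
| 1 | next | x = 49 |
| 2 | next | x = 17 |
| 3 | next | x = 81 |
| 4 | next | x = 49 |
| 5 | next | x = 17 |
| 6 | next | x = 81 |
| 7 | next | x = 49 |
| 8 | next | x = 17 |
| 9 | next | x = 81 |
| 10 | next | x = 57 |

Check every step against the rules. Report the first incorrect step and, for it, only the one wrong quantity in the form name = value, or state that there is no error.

step 10, x = 49

Step 1: x = (91*81 + 70) mod 96 = 49 — no discrepancy.
Step 2: x = (91*49 + 70) mod 96 = 17 — confirmed correct.
Step 3: x = (91*17 + 70) mod 96 = 81 — no discrepancy.
Step 4: x = (91*81 + 70) mod 96 = 49 — verified.
Step 5: x = (91*49 + 70) mod 96 = 17 — matches.
Step 6: x = (91*17 + 70) mod 96 = 81 — confirmed correct.
Step 7: x = (91*81 + 70) mod 96 = 49 — consistent with the log.
Step 8: x = (91*49 + 70) mod 96 = 17 — matches.
Step 9: x = (91*17 + 70) mod 96 = 81 — checks out.
Step 10: x = (91*81 + 70) mod 96 = 49 — a discrepancy with the log.
The earliest wrong entry is at step 10: it should read x = 49.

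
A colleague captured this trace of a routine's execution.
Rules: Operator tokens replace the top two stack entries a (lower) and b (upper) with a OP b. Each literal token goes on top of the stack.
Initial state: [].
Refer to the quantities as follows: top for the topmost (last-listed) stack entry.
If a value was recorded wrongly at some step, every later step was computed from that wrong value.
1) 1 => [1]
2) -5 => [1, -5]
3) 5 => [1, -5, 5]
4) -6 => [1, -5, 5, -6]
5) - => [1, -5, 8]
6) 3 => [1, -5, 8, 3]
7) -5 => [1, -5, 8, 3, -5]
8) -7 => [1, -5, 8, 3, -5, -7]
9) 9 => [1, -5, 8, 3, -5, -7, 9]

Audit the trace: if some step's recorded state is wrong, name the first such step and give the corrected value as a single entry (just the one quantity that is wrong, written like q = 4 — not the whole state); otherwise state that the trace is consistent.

Step 1: push 1: top = 1 — exactly as logged.
Step 2: push -5: top = -5 — no discrepancy.
Step 3: push 5: top = 5 — in agreement.
Step 4: push -6: top = -6 — verified.
Step 5: 5 - -6 = 11 — a discrepancy with the trace.
The earliest wrong entry is at step 5: it should read top = 11.

step 5, top = 11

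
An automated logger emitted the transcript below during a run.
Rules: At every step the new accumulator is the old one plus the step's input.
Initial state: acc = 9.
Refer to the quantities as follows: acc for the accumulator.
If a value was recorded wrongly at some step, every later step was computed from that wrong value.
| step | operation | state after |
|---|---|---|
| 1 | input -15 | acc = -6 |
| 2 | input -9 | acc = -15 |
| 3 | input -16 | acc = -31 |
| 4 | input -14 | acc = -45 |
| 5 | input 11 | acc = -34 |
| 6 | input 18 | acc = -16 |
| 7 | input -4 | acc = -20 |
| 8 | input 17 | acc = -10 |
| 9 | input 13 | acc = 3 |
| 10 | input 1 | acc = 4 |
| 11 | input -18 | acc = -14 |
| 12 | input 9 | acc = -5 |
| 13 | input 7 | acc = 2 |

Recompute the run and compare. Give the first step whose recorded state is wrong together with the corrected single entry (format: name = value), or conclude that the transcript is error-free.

Step 1: acc = 9 + -15 = -6 — matches.
Step 2: acc = -6 + -9 = -15 — same as recorded.
Step 3: acc = -15 + -16 = -31 — same as recorded.
Step 4: acc = -31 + -14 = -45 — same as recorded.
Step 5: acc = -45 + 11 = -34 — verified.
Step 6: acc = -34 + 18 = -16 — verified.
Step 7: acc = -16 + -4 = -20 — in agreement.
Step 8: acc = -20 + 17 = -3 — first mismatch against the transcript.
Conclusion: step 8 carries the first error; the entry should be acc = -3.

step 8, acc = -3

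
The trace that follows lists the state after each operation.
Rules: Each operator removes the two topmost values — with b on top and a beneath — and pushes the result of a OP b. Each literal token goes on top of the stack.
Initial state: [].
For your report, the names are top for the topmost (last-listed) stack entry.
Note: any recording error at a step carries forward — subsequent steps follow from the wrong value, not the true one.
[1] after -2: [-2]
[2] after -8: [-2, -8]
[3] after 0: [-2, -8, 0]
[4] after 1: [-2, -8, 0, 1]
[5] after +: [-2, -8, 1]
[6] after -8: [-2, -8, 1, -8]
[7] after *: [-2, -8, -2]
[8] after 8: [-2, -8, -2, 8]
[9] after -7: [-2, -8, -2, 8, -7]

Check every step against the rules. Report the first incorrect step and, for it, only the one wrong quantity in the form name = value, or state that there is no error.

1. push -2: top = -2 (verified)
2. push -8: top = -8 (consistent with the trace)
3. push 0: top = 0 (exactly as logged)
4. push 1: top = 1 (agrees with the trace)
5. 0 + 1 = 1 (matches)
6. push -8: top = -8 (exactly as logged)
7. 1 * -8 = -8 (a discrepancy with the trace)
The audit stops at step 7: the recorded entry is wrong and should be top = -8.

step 7, top = -8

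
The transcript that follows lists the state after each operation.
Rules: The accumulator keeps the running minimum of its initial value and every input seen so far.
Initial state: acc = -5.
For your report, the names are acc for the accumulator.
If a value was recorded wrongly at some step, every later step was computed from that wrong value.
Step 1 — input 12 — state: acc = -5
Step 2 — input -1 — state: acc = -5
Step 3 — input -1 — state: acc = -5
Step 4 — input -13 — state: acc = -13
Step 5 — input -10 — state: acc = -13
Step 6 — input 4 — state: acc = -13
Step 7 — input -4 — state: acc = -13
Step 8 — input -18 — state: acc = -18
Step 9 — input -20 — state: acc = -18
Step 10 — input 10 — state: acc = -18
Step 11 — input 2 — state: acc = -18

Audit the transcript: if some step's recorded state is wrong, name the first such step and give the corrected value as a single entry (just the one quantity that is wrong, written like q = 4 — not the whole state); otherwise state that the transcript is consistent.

step 1: acc = min(-5, 12) = -5 -> verified
step 2: acc = min(-5, -1) = -5 -> verified
step 3: acc = min(-5, -1) = -5 -> matches
step 4: acc = min(-5, -13) = -13 -> consistent with the transcript
step 5: acc = min(-13, -10) = -13 -> confirmed correct
step 6: acc = min(-13, 4) = -13 -> verified
step 7: acc = min(-13, -4) = -13 -> checks out
step 8: acc = min(-13, -18) = -18 -> checks out
step 9: acc = min(-18, -20) = -20 -> the recorded entry deviates here
So the first discrepancy is step 9, where the right value is acc = -20.

step 9, acc = -20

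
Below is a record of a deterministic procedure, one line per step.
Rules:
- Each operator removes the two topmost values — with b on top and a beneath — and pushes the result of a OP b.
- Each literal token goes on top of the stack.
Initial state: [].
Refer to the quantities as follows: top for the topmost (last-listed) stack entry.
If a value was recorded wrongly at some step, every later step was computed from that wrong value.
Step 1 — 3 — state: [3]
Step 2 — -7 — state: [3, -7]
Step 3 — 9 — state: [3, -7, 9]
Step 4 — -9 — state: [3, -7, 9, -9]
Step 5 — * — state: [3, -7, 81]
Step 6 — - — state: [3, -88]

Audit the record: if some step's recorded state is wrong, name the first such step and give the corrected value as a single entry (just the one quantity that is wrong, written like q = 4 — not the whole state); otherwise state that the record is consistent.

step 5, top = -81

step 1: push 3: top = 3 -> confirmed correct
step 2: push -7: top = -7 -> same as recorded
step 3: push 9: top = 9 -> exactly as logged
step 4: push -9: top = -9 -> verified
step 5: 9 * -9 = -81 -> the entry is off here
First deviation found at step 5; the corrected entry is top = -81.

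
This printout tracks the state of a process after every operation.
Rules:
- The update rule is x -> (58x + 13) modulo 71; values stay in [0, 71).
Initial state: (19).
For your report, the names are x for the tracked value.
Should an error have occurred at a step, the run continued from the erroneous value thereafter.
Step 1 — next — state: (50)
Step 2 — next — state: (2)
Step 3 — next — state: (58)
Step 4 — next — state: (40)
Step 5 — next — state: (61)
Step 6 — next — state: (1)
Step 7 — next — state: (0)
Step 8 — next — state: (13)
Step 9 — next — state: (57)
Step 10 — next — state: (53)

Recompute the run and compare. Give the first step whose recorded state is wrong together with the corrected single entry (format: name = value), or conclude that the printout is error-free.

no error

Recomputing the run from the initial state:
step 1: x = 50
step 2: x = 2
step 3: x = 58
step 4: x = 40
step 5: x = 61
step 6: x = 1
step 7: x = 0
step 8: x = 13
step 9: x = 57
step 10: x = 53
This matches the printout at every step.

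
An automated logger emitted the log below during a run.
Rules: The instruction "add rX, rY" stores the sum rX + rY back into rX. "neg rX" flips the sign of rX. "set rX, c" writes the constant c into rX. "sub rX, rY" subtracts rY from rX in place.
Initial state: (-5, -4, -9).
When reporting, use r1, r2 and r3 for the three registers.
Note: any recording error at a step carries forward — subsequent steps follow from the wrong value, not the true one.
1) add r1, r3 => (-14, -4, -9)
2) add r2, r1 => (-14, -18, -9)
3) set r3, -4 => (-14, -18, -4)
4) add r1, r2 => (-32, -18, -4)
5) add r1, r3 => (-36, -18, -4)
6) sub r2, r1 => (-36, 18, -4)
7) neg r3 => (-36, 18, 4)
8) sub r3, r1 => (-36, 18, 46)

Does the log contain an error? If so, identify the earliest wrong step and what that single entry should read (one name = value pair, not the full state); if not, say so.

step 8, r3 = 40

Step 1: r1 = -5 + -9 = -14 — agrees with the log.
Step 2: r2 = -4 + -14 = -18 — checks out.
Step 3: r3 = -4 — checks out.
Step 4: r1 = -14 + -18 = -32 — exactly as logged.
Step 5: r1 = -32 + -4 = -36 — in agreement.
Step 6: r2 = -18 - -36 = 18 — exactly as logged.
Step 7: r3 = -(-4) = 4 — agrees with the log.
Step 8: r3 = 4 - -36 = 40 — a discrepancy with the log.
Step 8 is the first one off; corrected, r3 = 40.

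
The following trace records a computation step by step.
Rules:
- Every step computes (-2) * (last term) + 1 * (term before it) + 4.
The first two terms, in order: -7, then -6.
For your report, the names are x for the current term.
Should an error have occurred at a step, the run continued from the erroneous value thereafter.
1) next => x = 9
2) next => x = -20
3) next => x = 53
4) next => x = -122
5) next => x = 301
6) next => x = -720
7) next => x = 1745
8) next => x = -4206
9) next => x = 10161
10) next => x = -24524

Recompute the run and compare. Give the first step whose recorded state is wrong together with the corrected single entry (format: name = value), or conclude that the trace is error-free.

Step 1: x = -2*(-6) + (1)*(-7) + (4) = 9 — in agreement.
Step 2: x = -2*(9) + (1)*(-6) + (4) = -20 — verified.
Step 3: x = -2*(-20) + (1)*(9) + (4) = 53 — consistent with the trace.
Step 4: x = -2*(53) + (1)*(-20) + (4) = -122 — checks out.
Step 5: x = -2*(-122) + (1)*(53) + (4) = 301 — no discrepancy.
Step 6: x = -2*(301) + (1)*(-122) + (4) = -720 — matches.
Step 7: x = -2*(-720) + (1)*(301) + (4) = 1745 — matches.
Step 8: x = -2*(1745) + (1)*(-720) + (4) = -4206 — exactly as logged.
Step 9: x = -2*(-4206) + (1)*(1745) + (4) = 10161 — checks out.
Step 10: x = -2*(10161) + (1)*(-4206) + (4) = -24524 — checks out.
No step deviates from the rules.

no error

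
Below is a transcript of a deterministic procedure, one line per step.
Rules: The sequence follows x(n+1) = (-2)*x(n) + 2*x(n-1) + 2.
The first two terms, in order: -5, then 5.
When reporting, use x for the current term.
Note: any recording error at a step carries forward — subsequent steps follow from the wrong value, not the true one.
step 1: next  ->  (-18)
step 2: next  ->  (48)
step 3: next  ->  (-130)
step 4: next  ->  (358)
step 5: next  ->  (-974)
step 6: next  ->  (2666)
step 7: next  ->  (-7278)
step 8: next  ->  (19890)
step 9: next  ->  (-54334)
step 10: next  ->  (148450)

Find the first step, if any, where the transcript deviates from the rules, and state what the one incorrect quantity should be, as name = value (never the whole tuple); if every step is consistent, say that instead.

no error

Recomputing the run from the initial state:
step 1: x = -18
step 2: x = 48
step 3: x = -130
step 4: x = 358
step 5: x = -974
step 6: x = 2666
step 7: x = -7278
step 8: x = 19890
step 9: x = -54334
step 10: x = 148450
This matches the transcript at every step.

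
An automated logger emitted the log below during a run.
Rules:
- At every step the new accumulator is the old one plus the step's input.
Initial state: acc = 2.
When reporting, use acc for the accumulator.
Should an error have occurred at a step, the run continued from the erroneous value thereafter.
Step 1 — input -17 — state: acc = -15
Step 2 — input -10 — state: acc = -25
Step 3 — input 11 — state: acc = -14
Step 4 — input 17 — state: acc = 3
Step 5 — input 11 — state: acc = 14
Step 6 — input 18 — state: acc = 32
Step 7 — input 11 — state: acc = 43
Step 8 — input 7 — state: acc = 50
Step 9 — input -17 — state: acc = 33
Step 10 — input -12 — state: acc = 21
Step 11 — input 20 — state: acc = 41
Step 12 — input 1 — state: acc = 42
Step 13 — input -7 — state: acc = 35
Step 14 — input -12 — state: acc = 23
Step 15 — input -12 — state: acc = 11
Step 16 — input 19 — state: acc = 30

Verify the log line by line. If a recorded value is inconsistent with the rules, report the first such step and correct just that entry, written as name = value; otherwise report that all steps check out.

no error

1. acc = 2 + -17 = -15 (same as recorded)
2. acc = -15 + -10 = -25 (consistent with the log)
3. acc = -25 + 11 = -14 (matches)
4. acc = -14 + 17 = 3 (agrees with the log)
5. acc = 3 + 11 = 14 (checks out)
6. acc = 14 + 18 = 32 (exactly as logged)
7. acc = 32 + 11 = 43 (checks out)
8. acc = 43 + 7 = 50 (agrees with the log)
9. acc = 50 + -17 = 33 (no discrepancy)
10. acc = 33 + -12 = 21 (verified)
11. acc = 21 + 20 = 41 (in agreement)
12. acc = 41 + 1 = 42 (no discrepancy)
13. acc = 42 + -7 = 35 (consistent with the log)
14. acc = 35 + -12 = 23 (verified)
15. acc = 23 + -12 = 11 (checks out)
16. acc = 11 + 19 = 30 (consistent with the log)
Nothing is out of place; the run is error-free.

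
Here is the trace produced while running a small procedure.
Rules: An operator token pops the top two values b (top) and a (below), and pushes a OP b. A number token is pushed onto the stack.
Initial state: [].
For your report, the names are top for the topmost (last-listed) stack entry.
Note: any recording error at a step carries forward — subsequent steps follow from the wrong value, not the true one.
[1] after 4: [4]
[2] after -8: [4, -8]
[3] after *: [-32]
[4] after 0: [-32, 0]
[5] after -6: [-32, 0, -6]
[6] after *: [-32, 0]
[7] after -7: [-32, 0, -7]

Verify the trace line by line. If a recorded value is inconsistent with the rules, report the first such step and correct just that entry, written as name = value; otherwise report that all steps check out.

Step 1: push 4: top = 4 — matches.
Step 2: push -8: top = -8 — checks out.
Step 3: 4 * -8 = -32 — exactly as logged.
Step 4: push 0: top = 0 — no discrepancy.
Step 5: push -6: top = -6 — checks out.
Step 6: 0 * -6 = 0 — consistent with the trace.
Step 7: push -7: top = -7 — matches.
The recomputation confirms every line.

no error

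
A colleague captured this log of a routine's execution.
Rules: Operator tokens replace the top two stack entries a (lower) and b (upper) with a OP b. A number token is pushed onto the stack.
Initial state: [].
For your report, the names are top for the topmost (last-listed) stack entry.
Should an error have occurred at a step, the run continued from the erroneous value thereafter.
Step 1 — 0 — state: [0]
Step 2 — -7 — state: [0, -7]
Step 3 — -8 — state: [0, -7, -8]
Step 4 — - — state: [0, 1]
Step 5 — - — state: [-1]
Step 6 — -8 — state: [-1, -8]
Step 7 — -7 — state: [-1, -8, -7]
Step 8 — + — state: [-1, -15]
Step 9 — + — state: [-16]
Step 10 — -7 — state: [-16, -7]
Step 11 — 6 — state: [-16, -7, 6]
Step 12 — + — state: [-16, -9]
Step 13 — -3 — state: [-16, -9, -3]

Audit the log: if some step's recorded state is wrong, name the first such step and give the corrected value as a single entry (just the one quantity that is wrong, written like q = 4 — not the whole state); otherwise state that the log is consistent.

Recomputing the run from the initial state:
step 1: [0]
step 2: [0, -7]
step 3: [0, -7, -8]
step 4: [0, 1]
step 5: [-1]
step 6: [-1, -8]
step 7: [-1, -8, -7]
step 8: [-1, -15]
step 9: [-16]
step 10: [-16, -7]
step 11: [-16, -7, 6]
step 12: [-16, -1]
step 13: [-16, -1, -3]
The first disagreement with the log is at step 12, where the value should be top = -1.

step 12, top = -1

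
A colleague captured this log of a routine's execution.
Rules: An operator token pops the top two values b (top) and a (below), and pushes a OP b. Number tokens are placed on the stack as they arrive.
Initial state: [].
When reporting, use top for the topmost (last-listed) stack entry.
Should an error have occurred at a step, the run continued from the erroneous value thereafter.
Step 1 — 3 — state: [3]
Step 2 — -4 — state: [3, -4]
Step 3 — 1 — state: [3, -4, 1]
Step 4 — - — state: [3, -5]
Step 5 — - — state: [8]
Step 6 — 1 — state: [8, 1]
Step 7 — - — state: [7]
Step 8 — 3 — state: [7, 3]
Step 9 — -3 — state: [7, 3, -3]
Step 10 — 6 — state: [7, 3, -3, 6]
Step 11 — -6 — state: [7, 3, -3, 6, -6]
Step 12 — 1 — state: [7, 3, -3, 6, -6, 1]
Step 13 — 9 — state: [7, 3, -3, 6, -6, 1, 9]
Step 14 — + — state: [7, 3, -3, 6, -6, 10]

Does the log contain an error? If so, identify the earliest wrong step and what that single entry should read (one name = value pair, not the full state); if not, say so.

Step 1: push 3: top = 3 — confirmed correct.
Step 2: push -4: top = -4 — confirmed correct.
Step 3: push 1: top = 1 — same as recorded.
Step 4: -4 - 1 = -5 — confirmed correct.
Step 5: 3 - -5 = 8 — exactly as logged.
Step 6: push 1: top = 1 — verified.
Step 7: 8 - 1 = 7 — checks out.
Step 8: push 3: top = 3 — no discrepancy.
Step 9: push -3: top = -3 — matches.
Step 10: push 6: top = 6 — confirmed correct.
Step 11: push -6: top = -6 — confirmed correct.
Step 12: push 1: top = 1 — confirmed correct.
Step 13: push 9: top = 9 — checks out.
Step 14: 1 + 9 = 10 — exactly as logged.
All steps check out; nothing to correct.

no error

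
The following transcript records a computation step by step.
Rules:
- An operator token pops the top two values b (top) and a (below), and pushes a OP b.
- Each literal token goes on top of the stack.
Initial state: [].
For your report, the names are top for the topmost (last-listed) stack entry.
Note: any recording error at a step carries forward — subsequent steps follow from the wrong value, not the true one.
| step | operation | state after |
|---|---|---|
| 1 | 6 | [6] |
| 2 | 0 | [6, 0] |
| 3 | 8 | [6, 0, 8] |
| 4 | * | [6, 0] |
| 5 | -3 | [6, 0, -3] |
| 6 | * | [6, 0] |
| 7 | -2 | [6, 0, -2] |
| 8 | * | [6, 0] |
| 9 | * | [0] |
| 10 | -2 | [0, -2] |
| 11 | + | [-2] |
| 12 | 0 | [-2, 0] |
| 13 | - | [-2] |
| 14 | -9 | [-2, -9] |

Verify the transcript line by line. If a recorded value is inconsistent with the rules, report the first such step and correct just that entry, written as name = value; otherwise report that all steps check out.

step 1: push 6: top = 6 -> verified
step 2: push 0: top = 0 -> checks out
step 3: push 8: top = 8 -> checks out
step 4: 0 * 8 = 0 -> confirmed correct
step 5: push -3: top = -3 -> confirmed correct
step 6: 0 * -3 = 0 -> exactly as logged
step 7: push -2: top = -2 -> exactly as logged
step 8: 0 * -2 = 0 -> same as recorded
step 9: 6 * 0 = 0 -> consistent with the transcript
step 10: push -2: top = -2 -> no discrepancy
step 11: 0 + -2 = -2 -> verified
step 12: push 0: top = 0 -> checks out
step 13: -2 - 0 = -2 -> checks out
step 14: push -9: top = -9 -> same as recorded
No step deviates from the rules.

no error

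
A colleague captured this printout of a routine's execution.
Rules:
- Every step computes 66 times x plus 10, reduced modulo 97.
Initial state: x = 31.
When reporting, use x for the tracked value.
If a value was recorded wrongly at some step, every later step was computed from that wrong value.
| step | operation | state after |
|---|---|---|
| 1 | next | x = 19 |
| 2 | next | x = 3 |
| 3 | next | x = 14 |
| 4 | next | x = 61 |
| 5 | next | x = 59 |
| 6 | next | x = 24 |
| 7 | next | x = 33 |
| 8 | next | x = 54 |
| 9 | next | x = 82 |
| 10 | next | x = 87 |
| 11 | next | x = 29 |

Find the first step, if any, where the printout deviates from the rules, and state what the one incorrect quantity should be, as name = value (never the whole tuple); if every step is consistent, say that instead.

step 1: x = (66*31 + 10) mod 97 = 19 -> in agreement
step 2: x = (66*19 + 10) mod 97 = 3 -> consistent with the printout
step 3: x = (66*3 + 10) mod 97 = 14 -> in agreement
step 4: x = (66*14 + 10) mod 97 = 61 -> matches
step 5: x = (66*61 + 10) mod 97 = 59 -> matches
step 6: x = (66*59 + 10) mod 97 = 24 -> no discrepancy
step 7: x = (66*24 + 10) mod 97 = 42 -> the printout disagrees here
First incorrect step: 7; the correct value is x = 42.

step 7, x = 42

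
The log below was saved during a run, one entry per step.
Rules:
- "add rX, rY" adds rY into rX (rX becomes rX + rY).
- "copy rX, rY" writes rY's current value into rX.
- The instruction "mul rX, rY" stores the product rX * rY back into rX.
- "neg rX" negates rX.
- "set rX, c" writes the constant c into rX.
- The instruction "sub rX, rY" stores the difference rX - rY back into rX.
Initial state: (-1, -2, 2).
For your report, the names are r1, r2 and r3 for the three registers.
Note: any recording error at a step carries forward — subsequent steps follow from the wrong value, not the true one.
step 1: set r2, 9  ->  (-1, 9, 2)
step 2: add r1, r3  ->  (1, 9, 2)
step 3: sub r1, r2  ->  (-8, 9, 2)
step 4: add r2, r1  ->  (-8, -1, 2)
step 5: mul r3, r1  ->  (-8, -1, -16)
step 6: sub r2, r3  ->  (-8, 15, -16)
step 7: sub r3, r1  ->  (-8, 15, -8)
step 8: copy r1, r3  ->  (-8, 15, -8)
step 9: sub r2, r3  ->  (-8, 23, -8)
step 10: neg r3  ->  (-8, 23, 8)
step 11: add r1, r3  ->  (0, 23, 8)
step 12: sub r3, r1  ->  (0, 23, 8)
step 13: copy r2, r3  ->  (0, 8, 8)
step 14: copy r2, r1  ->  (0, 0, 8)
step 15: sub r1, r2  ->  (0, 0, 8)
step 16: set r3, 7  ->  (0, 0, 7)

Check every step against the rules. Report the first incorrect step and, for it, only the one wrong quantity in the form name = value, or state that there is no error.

step 4, r2 = 1

Recomputing the run from the initial state:
step 1: r1 = -1, r2 = 9, r3 = 2
step 2: r1 = 1, r2 = 9, r3 = 2
step 3: r1 = -8, r2 = 9, r3 = 2
step 4: r1 = -8, r2 = 1, r3 = 2
step 5: r1 = -8, r2 = 1, r3 = -16
step 6: r1 = -8, r2 = 17, r3 = -16
step 7: r1 = -8, r2 = 17, r3 = -8
step 8: r1 = -8, r2 = 17, r3 = -8
step 9: r1 = -8, r2 = 25, r3 = -8
step 10: r1 = -8, r2 = 25, r3 = 8
step 11: r1 = 0, r2 = 25, r3 = 8
step 12: r1 = 0, r2 = 25, r3 = 8
step 13: r1 = 0, r2 = 8, r3 = 8
step 14: r1 = 0, r2 = 0, r3 = 8
step 15: r1 = 0, r2 = 0, r3 = 8
step 16: r1 = 0, r2 = 0, r3 = 7
The first disagreement with the log is at step 4, where the value should be r2 = 1.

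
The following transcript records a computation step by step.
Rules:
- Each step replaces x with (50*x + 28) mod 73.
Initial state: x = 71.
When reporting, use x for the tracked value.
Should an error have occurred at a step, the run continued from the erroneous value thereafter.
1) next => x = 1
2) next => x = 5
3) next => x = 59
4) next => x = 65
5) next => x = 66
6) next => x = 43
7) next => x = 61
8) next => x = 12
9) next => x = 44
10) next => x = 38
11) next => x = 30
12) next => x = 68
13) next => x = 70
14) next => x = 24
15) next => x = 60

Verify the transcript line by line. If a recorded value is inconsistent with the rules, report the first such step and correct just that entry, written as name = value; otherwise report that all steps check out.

step 4, x = 58

step 1: x = (50*71 + 28) mod 73 = 1 -> confirmed correct
step 2: x = (50*1 + 28) mod 73 = 5 -> checks out
step 3: x = (50*5 + 28) mod 73 = 59 -> same as recorded
step 4: x = (50*59 + 28) mod 73 = 58 -> a discrepancy with the transcript
That makes step 4 the first incorrect line — x = 58 is what it should show.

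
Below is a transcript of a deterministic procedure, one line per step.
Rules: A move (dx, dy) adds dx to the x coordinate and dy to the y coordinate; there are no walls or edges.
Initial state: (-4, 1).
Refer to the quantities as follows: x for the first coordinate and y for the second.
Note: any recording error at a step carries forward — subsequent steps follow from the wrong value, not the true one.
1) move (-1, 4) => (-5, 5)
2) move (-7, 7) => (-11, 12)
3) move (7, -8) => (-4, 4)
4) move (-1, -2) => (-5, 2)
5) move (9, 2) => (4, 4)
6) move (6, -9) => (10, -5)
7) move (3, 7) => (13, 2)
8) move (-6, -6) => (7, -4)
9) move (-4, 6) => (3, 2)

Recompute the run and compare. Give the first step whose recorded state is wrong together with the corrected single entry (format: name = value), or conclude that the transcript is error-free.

step 1: x = -4 + (-1) = -5, y = 1 + (4) = 5 -> exactly as logged
step 2: x = -5 + (-7) = -12, y = 5 + (7) = 12 -> first mismatch against the transcript
Conclusion: step 2 carries the first error; the entry should be x = -12.

step 2, x = -12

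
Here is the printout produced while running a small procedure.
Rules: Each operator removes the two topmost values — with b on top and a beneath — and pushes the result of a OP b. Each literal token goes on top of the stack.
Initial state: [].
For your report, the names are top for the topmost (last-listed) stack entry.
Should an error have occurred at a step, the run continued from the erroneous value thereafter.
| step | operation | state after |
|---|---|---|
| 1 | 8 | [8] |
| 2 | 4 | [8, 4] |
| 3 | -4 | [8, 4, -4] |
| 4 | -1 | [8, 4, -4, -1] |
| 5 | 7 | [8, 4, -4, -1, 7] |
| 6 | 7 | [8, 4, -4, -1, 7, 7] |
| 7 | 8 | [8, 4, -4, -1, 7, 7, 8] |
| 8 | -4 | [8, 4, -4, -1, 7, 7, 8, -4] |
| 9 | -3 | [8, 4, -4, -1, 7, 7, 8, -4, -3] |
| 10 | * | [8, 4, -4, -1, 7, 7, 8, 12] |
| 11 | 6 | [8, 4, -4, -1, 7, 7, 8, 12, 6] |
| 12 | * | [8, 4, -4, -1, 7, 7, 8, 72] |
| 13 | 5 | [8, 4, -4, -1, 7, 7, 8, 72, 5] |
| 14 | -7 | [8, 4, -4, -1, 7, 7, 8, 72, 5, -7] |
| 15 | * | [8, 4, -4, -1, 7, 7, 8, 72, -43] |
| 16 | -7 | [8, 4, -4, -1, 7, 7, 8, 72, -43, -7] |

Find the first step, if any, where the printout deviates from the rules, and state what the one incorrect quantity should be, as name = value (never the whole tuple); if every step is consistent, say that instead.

1. push 8: top = 8 (consistent with the printout)
2. push 4: top = 4 (checks out)
3. push -4: top = -4 (matches)
4. push -1: top = -1 (agrees with the printout)
5. push 7: top = 7 (same as recorded)
6. push 7: top = 7 (no discrepancy)
7. push 8: top = 8 (in agreement)
8. push -4: top = -4 (verified)
9. push -3: top = -3 (no discrepancy)
10. -4 * -3 = 12 (matches)
11. push 6: top = 6 (agrees with the printout)
12. 12 * 6 = 72 (consistent with the printout)
13. push 5: top = 5 (same as recorded)
14. push -7: top = -7 (consistent with the printout)
15. 5 * -7 = -35 (the entry is off here)
Conclusion: step 15 carries the first error; the entry should be top = -35.

step 15, top = -35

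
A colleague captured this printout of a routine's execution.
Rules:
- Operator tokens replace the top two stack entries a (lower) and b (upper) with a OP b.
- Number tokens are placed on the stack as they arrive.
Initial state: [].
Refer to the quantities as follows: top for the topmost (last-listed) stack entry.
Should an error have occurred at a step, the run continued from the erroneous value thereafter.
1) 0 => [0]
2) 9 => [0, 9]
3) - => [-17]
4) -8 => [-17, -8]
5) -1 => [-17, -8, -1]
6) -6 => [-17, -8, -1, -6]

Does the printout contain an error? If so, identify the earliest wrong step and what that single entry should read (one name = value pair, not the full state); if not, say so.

Recomputing the run from the initial state:
step 1: [0]
step 2: [0, 9]
step 3: [-9]
step 4: [-9, -8]
step 5: [-9, -8, -1]
step 6: [-9, -8, -1, -6]
The first disagreement with the printout is at step 3, where the value should be top = -9.

step 3, top = -9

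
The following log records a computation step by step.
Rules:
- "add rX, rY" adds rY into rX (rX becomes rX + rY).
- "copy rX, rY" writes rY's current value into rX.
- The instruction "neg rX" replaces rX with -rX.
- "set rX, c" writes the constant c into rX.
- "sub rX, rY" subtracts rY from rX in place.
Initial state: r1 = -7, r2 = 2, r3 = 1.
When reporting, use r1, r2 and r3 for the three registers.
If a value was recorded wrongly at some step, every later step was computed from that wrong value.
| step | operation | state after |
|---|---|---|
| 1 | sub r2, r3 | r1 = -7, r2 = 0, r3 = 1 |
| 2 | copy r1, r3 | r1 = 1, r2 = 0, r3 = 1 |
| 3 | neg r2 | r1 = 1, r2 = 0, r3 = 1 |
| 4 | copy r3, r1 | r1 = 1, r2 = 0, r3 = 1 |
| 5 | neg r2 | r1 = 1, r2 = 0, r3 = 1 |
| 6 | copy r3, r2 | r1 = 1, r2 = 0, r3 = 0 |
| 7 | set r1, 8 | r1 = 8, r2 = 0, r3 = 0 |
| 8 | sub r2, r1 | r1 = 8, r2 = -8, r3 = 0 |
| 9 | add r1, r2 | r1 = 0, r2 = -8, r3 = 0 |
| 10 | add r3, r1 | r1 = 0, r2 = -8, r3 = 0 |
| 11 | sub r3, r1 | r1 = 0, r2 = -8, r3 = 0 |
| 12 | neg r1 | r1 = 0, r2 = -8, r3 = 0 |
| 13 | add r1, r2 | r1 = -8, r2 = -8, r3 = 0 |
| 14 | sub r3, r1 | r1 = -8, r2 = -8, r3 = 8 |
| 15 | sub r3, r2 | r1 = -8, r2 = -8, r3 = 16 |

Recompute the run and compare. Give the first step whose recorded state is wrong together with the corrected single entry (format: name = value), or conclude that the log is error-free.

Recomputing the run from the initial state:
step 1: r1 = -7, r2 = 1, r3 = 1
step 2: r1 = 1, r2 = 1, r3 = 1
step 3: r1 = 1, r2 = -1, r3 = 1
step 4: r1 = 1, r2 = -1, r3 = 1
step 5: r1 = 1, r2 = 1, r3 = 1
step 6: r1 = 1, r2 = 1, r3 = 1
step 7: r1 = 8, r2 = 1, r3 = 1
step 8: r1 = 8, r2 = -7, r3 = 1
step 9: r1 = 1, r2 = -7, r3 = 1
step 10: r1 = 1, r2 = -7, r3 = 2
step 11: r1 = 1, r2 = -7, r3 = 1
step 12: r1 = -1, r2 = -7, r3 = 1
step 13: r1 = -8, r2 = -7, r3 = 1
step 14: r1 = -8, r2 = -7, r3 = 9
step 15: r1 = -8, r2 = -7, r3 = 16
The first disagreement with the log is at step 1, where the value should be r2 = 1.

step 1, r2 = 1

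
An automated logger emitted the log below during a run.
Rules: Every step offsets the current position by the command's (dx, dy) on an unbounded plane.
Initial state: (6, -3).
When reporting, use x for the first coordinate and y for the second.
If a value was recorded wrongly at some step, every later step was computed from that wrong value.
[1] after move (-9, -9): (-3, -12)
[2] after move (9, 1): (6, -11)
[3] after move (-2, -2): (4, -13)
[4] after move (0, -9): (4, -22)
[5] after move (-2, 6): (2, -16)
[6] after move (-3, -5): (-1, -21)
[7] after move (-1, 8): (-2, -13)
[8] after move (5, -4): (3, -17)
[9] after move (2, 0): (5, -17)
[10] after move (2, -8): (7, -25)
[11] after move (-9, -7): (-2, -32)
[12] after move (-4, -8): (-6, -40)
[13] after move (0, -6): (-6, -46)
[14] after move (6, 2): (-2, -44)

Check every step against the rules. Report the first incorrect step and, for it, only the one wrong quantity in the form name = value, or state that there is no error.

step 14, x = 0

step 1: x = 6 + (-9) = -3, y = -3 + (-9) = -12 -> checks out
step 2: x = -3 + (9) = 6, y = -12 + (1) = -11 -> same as recorded
step 3: x = 6 + (-2) = 4, y = -11 + (-2) = -13 -> exactly as logged
step 4: x = 4 + (0) = 4, y = -13 + (-9) = -22 -> consistent with the log
step 5: x = 4 + (-2) = 2, y = -22 + (6) = -16 -> verified
step 6: x = 2 + (-3) = -1, y = -16 + (-5) = -21 -> consistent with the log
step 7: x = -1 + (-1) = -2, y = -21 + (8) = -13 -> matches
step 8: x = -2 + (5) = 3, y = -13 + (-4) = -17 -> same as recorded
step 9: x = 3 + (2) = 5, y = -17 + (0) = -17 -> no discrepancy
step 10: x = 5 + (2) = 7, y = -17 + (-8) = -25 -> confirmed correct
step 11: x = 7 + (-9) = -2, y = -25 + (-7) = -32 -> same as recorded
step 12: x = -2 + (-4) = -6, y = -32 + (-8) = -40 -> confirmed correct
step 13: x = -6 + (0) = -6, y = -40 + (-6) = -46 -> exactly as logged
step 14: x = -6 + (6) = 0, y = -46 + (2) = -44 -> the log disagrees here
First incorrect step: 14; the correct value is x = 0.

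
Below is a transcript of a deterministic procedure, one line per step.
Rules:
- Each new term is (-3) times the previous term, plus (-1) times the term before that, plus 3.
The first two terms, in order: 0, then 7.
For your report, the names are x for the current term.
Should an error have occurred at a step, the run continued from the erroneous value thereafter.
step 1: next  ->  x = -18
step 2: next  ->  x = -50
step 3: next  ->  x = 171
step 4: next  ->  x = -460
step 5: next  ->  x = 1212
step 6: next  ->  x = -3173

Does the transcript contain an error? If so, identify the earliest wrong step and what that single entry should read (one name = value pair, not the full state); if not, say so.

step 2, x = 50

1. x = -3*(7) + (-1)*(0) + (3) = -18 (exactly as logged)
2. x = -3*(-18) + (-1)*(7) + (3) = 50 (first mismatch against the transcript)
Step 2 is the first one off; corrected, x = 50.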